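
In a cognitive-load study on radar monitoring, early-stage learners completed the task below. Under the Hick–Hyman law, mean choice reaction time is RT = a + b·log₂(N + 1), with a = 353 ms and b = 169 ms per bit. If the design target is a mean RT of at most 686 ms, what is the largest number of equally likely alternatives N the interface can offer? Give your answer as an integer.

Set 353 + 169·log₂(N + 1) ≤ 686.
log₂(N + 1) ≤ (686 − 353) / 169 = 1.9704.
N + 1 ≤ 2^1.9704 = 3.9188.
N ≤ 2.9188, so the largest integer N is 2.

2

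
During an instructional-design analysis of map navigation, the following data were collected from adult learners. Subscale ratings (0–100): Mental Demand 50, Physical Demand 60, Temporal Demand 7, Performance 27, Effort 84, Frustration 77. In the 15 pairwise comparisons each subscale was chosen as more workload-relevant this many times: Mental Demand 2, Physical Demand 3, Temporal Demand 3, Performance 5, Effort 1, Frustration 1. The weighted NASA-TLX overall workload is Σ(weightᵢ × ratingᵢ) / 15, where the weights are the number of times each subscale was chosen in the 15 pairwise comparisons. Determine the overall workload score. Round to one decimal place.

The tallies are the weights (they sum to 15).
Weighted sum = 2·50 + 3·60 + 3·7 + 5·27 + 1·84 + 1·77
            = 100 + 180 + 21 + 135 + 84 + 77 = 597.
Overall workload = 597 / 15 = 39.8000 ≈ 39.8.

39.8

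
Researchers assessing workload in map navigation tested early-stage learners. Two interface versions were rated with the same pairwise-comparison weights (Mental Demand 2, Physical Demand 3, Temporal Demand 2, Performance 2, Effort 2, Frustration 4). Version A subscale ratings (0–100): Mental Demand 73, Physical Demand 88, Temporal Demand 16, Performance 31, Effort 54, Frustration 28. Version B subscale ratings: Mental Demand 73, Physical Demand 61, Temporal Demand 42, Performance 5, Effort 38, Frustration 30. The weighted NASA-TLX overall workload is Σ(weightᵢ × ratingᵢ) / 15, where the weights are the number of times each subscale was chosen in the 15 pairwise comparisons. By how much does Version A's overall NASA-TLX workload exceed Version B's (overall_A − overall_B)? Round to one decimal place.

7.0

Version A weighted sum = 2·73 + 3·88 + 2·16 + 2·31 + 2·54 + 4·28 = 146 + 264 + 32 + 62 + 108 + 112 = 724; overall_A = 724/15 = 48.2667.
Version B weighted sum = 2·73 + 3·61 + 2·42 + 2·5 + 2·38 + 4·30 = 146 + 183 + 84 + 10 + 76 + 120 = 619; overall_B = 619/15 = 41.2667.
Difference = 48.2667 − 41.2667 = 7.0000 ≈ 7.0.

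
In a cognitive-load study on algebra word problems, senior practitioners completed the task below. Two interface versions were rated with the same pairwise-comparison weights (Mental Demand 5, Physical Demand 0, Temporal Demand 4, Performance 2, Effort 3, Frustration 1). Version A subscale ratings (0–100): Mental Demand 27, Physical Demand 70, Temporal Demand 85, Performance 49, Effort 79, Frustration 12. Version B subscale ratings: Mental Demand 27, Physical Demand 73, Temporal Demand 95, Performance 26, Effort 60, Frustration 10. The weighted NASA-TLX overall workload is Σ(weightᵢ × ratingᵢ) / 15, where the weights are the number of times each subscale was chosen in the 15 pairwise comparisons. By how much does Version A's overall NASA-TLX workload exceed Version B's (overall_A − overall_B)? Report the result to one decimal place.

4.3

Version A weighted sum = 5·27 + 0·70 + 4·85 + 2·49 + 3·79 + 1·12 = 135 + 0 + 340 + 98 + 237 + 12 = 822; overall_A = 822/15 = 54.8000.
Version B weighted sum = 5·27 + 0·73 + 4·95 + 2·26 + 3·60 + 1·10 = 135 + 0 + 380 + 52 + 180 + 10 = 757; overall_B = 757/15 = 50.4667.
Difference = 54.8000 − 50.4667 = 4.3333 ≈ 4.3.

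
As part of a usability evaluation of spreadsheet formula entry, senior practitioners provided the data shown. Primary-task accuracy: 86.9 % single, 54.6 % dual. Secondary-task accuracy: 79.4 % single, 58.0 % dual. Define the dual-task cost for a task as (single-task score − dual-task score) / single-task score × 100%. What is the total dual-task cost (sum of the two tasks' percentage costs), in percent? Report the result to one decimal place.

64.1

Primary cost = (86.9 − 54.6) / 86.9 × 100% = 37.1692%.
Secondary cost = (79.4 − 58.0) / 79.4 × 100% = 26.9521%.
Total = 37.1692% + 26.9521% = 64.1213% ≈ 64.1%.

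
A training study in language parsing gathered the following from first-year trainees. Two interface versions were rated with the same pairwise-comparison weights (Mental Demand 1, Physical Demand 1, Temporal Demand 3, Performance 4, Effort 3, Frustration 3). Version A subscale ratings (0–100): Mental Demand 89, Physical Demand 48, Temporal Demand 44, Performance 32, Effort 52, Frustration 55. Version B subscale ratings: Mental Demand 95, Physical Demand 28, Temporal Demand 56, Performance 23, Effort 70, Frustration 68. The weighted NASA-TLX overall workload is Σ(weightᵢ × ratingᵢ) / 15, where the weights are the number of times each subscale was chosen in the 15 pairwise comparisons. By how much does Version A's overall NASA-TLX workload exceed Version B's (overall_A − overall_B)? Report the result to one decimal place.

Version A weighted sum = 1·89 + 1·48 + 3·44 + 4·32 + 3·52 + 3·55 = 89 + 48 + 132 + 128 + 156 + 165 = 718; overall_A = 718/15 = 47.8667.
Version B weighted sum = 1·95 + 1·28 + 3·56 + 4·23 + 3·70 + 3·68 = 95 + 28 + 168 + 92 + 210 + 204 = 797; overall_B = 797/15 = 53.1333.
Difference = 47.8667 − 53.1333 = -5.2666 ≈ -5.3.

-5.3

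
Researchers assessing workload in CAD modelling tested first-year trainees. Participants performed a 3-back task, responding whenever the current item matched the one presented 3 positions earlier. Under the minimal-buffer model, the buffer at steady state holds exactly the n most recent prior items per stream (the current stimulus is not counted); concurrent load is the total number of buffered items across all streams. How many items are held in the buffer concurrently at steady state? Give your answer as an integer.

3

The buffer holds the 3 most recent prior items.
Steady-state concurrent load = 3 items.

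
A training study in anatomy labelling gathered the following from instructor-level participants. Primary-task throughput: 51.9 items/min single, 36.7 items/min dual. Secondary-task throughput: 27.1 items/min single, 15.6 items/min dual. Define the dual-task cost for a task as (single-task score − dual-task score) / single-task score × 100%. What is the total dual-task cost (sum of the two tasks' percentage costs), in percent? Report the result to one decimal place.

Primary cost = (51.9 − 36.7) / 51.9 × 100% = 29.2871%.
Secondary cost = (27.1 − 15.6) / 27.1 × 100% = 42.4354%.
Total = 29.2871% + 42.4354% = 71.7225% ≈ 71.7%.

71.7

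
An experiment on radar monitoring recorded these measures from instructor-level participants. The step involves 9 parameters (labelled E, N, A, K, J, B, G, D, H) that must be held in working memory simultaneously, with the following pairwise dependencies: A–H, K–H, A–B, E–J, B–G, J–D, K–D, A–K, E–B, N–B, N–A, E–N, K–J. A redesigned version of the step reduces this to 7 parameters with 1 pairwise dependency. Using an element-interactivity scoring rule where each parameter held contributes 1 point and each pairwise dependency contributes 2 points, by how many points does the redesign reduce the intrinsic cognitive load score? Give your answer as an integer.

26

Original: 9 × 1 + 13 × 2 = 9 + 26 = 35.
Redesigned: 7 × 1 + 1 × 2 = 7 + 2 = 9.
Reduction = 35 − 9 = 26.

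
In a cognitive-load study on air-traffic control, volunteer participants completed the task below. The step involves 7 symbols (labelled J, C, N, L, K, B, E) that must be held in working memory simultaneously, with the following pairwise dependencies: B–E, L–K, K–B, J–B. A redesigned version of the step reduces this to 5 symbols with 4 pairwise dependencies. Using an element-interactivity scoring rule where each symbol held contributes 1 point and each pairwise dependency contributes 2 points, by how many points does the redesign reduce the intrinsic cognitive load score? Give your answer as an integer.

Original: 7 × 1 + 4 × 2 = 7 + 8 = 15.
Redesigned: 5 × 1 + 4 × 2 = 5 + 8 = 13.
Reduction = 15 − 13 = 2.

2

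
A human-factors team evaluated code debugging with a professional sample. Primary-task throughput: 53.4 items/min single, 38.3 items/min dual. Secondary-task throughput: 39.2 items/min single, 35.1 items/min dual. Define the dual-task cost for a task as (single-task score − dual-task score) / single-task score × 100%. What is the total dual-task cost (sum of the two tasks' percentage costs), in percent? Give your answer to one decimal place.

Primary cost = (53.4 − 38.3) / 53.4 × 100% = 28.2772%.
Secondary cost = (39.2 − 35.1) / 39.2 × 100% = 10.4592%.
Total = 28.2772% + 10.4592% = 38.7364% ≈ 38.7%.

38.7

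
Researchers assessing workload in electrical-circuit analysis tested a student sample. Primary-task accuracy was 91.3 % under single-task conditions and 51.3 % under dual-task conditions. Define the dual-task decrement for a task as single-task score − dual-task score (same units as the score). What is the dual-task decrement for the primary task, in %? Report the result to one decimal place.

Decrement = 91.3 − 51.3 = 40.0000 % ≈ 40.0 %.

40.0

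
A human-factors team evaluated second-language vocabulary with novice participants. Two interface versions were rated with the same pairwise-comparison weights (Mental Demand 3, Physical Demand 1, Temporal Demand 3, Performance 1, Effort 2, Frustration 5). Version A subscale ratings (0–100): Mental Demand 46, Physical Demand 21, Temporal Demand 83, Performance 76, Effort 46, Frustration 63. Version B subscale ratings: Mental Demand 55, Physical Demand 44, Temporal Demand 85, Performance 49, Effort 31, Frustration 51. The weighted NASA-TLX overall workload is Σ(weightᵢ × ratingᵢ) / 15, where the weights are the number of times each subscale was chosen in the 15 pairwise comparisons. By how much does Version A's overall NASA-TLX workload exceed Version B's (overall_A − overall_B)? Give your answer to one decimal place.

4.1

Version A weighted sum = 3·46 + 1·21 + 3·83 + 1·76 + 2·46 + 5·63 = 138 + 21 + 249 + 76 + 92 + 315 = 891; overall_A = 891/15 = 59.4000.
Version B weighted sum = 3·55 + 1·44 + 3·85 + 1·49 + 2·31 + 5·51 = 165 + 44 + 255 + 49 + 62 + 255 = 830; overall_B = 830/15 = 55.3333.
Difference = 59.4000 − 55.3333 = 4.0667 ≈ 4.1.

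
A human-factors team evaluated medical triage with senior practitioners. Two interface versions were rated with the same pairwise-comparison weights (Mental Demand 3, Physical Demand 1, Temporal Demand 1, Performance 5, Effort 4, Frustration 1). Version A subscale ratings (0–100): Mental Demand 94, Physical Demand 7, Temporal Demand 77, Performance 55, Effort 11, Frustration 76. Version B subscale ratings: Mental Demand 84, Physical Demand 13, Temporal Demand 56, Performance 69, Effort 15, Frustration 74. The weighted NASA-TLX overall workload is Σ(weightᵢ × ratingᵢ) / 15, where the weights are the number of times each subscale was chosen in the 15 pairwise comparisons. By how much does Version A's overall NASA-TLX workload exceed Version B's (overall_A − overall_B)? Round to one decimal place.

Version A weighted sum = 3·94 + 1·7 + 1·77 + 5·55 + 4·11 + 1·76 = 282 + 7 + 77 + 275 + 44 + 76 = 761; overall_A = 761/15 = 50.7333.
Version B weighted sum = 3·84 + 1·13 + 1·56 + 5·69 + 4·15 + 1·74 = 252 + 13 + 56 + 345 + 60 + 74 = 800; overall_B = 800/15 = 53.3333.
Difference = 50.7333 − 53.3333 = -2.6000 ≈ -2.6.

-2.6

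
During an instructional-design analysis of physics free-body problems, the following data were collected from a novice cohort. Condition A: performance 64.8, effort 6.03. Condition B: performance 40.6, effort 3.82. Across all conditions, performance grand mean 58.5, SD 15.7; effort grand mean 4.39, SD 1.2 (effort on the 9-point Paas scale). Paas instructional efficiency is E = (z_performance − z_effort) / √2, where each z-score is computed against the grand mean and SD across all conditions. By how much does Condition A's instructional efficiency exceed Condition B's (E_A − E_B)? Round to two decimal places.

-0.21

Condition A: z_P = (64.8 − 58.5)/15.7 = 0.4013; z_E = (6.03 − 4.39)/1.2 = 1.3667; E_A = (0.4013 − 1.3667)/√2 = -0.6826.
Condition B: z_P = (40.6 − 58.5)/15.7 = -1.1401; z_E = (3.82 − 4.39)/1.2 = -0.4750; E_B = (-1.1401 − (-0.4750))/√2 = -0.4703.
E_A − E_B = -0.6826 − (-0.4703) = -0.2123 ≈ -0.21.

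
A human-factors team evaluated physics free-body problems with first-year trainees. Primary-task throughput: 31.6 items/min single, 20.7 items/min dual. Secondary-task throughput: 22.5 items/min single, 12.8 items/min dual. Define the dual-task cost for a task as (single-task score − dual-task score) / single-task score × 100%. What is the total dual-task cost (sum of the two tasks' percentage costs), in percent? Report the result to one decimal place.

77.6

Primary cost = (31.6 − 20.7) / 31.6 × 100% = 34.4937%.
Secondary cost = (22.5 − 12.8) / 22.5 × 100% = 43.1111%.
Total = 34.4937% + 43.1111% = 77.6048% ≈ 77.6%.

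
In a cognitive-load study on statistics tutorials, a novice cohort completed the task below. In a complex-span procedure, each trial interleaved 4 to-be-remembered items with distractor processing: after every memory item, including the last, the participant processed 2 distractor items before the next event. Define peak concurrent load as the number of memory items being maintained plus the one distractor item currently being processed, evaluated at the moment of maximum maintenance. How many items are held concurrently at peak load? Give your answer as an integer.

Maintenance is greatest during the distractor(s) after memory item 4: all 4 memory items are being held.
One distractor item is concurrently being processed.
Peak concurrent load = 4 + 1 = 5 items.

5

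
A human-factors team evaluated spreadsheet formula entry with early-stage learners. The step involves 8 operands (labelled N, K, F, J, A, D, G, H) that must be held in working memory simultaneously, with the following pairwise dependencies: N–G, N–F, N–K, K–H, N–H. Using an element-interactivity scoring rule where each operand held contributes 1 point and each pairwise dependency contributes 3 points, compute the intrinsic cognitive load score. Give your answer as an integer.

Count of operands held simultaneously: 8.
Count of pairwise dependencies listed: 5.
Element contribution: 8 × 1 = 8.
Interaction contribution: 5 × 3 = 15.
Intrinsic load = 8 + 15 = 23.

23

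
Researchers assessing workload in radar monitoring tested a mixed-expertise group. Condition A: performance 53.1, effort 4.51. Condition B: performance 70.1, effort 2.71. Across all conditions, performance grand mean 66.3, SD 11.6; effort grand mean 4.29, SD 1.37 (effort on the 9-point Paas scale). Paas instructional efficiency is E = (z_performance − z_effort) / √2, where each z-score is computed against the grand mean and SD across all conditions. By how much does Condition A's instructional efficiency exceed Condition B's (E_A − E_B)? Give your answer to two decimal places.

-1.97

Condition A: z_P = (53.1 − 66.3)/11.6 = -1.1379; z_E = (4.51 − 4.29)/1.37 = 0.1606; E_A = (-1.1379 − 0.1606)/√2 = -0.9182.
Condition B: z_P = (70.1 − 66.3)/11.6 = 0.3276; z_E = (2.71 − 4.29)/1.37 = -1.1533; E_B = (0.3276 − (-1.1533))/√2 = 1.0472.
E_A − E_B = -0.9182 − 1.0472 = -1.9654 ≈ -1.97.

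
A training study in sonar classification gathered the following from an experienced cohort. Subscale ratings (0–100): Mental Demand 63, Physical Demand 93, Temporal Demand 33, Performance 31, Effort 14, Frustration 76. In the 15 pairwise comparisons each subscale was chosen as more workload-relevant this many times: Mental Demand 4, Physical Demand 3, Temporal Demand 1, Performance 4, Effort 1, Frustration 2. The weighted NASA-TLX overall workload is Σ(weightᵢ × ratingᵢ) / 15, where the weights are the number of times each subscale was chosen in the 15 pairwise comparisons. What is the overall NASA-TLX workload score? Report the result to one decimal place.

The tallies are the weights (they sum to 15).
Weighted sum = 4·63 + 3·93 + 1·33 + 4·31 + 1·14 + 2·76
            = 252 + 279 + 33 + 124 + 14 + 152 = 854.
Overall workload = 854 / 15 = 56.9333 ≈ 56.9.

56.9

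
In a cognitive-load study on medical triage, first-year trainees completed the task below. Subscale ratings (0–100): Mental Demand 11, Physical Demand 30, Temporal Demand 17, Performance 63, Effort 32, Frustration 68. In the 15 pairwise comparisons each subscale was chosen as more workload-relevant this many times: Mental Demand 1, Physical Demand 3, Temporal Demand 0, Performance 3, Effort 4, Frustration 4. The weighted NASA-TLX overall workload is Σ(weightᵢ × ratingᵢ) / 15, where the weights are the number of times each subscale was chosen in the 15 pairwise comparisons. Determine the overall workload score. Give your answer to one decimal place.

46.0

The tallies are the weights (they sum to 15).
Weighted sum = 1·11 + 3·30 + 0·17 + 3·63 + 4·32 + 4·68
            = 11 + 90 + 0 + 189 + 128 + 272 = 690.
Overall workload = 690 / 15 = 46.0000 ≈ 46.0.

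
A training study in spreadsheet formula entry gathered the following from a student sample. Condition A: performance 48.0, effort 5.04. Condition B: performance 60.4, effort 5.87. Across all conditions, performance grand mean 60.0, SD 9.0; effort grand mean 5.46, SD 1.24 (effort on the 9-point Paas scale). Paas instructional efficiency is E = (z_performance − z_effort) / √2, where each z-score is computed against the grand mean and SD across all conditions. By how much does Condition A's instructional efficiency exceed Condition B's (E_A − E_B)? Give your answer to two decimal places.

Condition A: z_P = (48.0 − 60.0)/9.0 = -1.3333; z_E = (5.04 − 5.46)/1.24 = -0.3387; E_A = (-1.3333 − (-0.3387))/√2 = -0.7033.
Condition B: z_P = (60.4 − 60.0)/9.0 = 0.0444; z_E = (5.87 − 5.46)/1.24 = 0.3306; E_B = (0.0444 − 0.3306)/√2 = -0.2024.
E_A − E_B = -0.7033 − (-0.2024) = -0.5009 ≈ -0.50.

-0.50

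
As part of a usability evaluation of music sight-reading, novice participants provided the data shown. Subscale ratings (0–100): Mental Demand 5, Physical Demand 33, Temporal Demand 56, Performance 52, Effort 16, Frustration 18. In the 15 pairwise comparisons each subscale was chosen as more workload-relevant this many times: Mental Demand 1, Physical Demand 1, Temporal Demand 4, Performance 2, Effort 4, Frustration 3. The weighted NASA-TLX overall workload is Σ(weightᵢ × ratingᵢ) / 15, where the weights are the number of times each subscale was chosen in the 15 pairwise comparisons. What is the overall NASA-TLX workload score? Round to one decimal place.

The tallies are the weights (they sum to 15).
Weighted sum = 1·5 + 1·33 + 4·56 + 2·52 + 4·16 + 3·18
            = 5 + 33 + 224 + 104 + 64 + 54 = 484.
Overall workload = 484 / 15 = 32.2667 ≈ 32.3.

32.3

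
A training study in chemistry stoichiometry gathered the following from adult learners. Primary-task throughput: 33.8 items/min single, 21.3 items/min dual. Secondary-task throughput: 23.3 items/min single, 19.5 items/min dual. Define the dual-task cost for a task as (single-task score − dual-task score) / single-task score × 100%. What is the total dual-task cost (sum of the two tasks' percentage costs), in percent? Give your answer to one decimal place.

Primary cost = (33.8 − 21.3) / 33.8 × 100% = 36.9822%.
Secondary cost = (23.3 − 19.5) / 23.3 × 100% = 16.3090%.
Total = 36.9822% + 16.3090% = 53.2912% ≈ 53.3%.

53.3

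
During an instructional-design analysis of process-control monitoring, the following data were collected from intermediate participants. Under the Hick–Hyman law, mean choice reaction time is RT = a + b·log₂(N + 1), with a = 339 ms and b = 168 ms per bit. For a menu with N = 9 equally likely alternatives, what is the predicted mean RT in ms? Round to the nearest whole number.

897

log₂(9 + 1) = log₂(10) = 3.3219.
RT = 339 + 168 × 3.3219 = 339 + 558.0792 = 897.0792 ms.
≈ 897 ms.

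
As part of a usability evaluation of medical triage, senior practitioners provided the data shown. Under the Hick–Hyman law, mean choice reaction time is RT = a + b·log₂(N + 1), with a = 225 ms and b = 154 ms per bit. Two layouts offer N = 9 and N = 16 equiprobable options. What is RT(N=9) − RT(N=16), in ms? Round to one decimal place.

-117.9

RT(9) = 225 + 154·log₂(10) = 225 + 154·3.3219 = 736.5726 ms.
RT(16) = 225 + 154·log₂(17) = 225 + 154·4.0875 = 854.4750 ms.
Difference = 736.5726 − 854.4750 = -117.9024 ≈ -117.9 ms.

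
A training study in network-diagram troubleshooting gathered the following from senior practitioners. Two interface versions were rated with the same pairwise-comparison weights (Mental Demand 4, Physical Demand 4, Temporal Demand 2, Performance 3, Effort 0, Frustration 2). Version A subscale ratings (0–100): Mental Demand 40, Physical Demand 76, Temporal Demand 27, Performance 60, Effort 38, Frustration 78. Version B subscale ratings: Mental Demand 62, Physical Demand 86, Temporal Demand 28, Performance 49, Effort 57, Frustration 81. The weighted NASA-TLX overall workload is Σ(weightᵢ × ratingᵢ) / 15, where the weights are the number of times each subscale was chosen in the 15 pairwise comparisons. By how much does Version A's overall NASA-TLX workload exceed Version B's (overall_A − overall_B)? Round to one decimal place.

Version A weighted sum = 4·40 + 4·76 + 2·27 + 3·60 + 0·38 + 2·78 = 160 + 304 + 54 + 180 + 0 + 156 = 854; overall_A = 854/15 = 56.9333.
Version B weighted sum = 4·62 + 4·86 + 2·28 + 3·49 + 0·57 + 2·81 = 248 + 344 + 56 + 147 + 0 + 162 = 957; overall_B = 957/15 = 63.8000.
Difference = 56.9333 − 63.8000 = -6.8667 ≈ -6.9.

-6.9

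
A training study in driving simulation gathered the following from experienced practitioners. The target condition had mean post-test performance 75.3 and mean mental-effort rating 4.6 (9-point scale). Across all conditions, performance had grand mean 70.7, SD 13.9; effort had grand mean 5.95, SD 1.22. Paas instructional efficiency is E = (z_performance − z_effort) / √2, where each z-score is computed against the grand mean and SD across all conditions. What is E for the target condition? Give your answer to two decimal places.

z_performance = (75.3 − 70.7) / 13.9 = 4.6000 / 13.9 = 0.3309.
z_effort = (4.6 − 5.95) / 1.22 = -1.3500 / 1.22 = -1.1066.
z_P − z_E = 0.3309 − (-1.1066) = 1.4375.
E = 1.4375 / √2 = 1.4375 / 1.41421 = 1.0165 ≈ 1.02.

1.02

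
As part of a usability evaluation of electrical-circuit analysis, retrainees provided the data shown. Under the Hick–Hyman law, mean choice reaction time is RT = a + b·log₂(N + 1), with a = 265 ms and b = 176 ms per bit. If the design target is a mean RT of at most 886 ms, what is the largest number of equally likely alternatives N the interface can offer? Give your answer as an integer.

Set 265 + 176·log₂(N + 1) ≤ 886.
log₂(N + 1) ≤ (886 − 265) / 176 = 3.5284.
N + 1 ≤ 2^3.5284 = 11.5386.
N ≤ 10.5386, so the largest integer N is 10.

10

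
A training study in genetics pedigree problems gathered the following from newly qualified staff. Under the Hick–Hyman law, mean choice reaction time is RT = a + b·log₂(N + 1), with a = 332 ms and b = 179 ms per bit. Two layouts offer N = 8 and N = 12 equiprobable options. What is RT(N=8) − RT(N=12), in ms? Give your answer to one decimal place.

-95.0

RT(8) = 332 + 179·log₂(9) = 332 + 179·3.1699 = 899.4121 ms.
RT(12) = 332 + 179·log₂(13) = 332 + 179·3.7004 = 994.3716 ms.
Difference = 899.4121 − 994.3716 = -94.9595 ≈ -95.0 ms.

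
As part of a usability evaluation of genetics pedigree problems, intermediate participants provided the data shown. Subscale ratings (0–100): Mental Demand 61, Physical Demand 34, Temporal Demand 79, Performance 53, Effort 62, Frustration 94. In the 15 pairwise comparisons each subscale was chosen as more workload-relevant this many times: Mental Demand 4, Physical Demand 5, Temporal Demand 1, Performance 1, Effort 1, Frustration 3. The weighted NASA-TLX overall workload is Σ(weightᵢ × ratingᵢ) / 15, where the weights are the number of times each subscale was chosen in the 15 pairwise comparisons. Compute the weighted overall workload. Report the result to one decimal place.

59.3

The tallies are the weights (they sum to 15).
Weighted sum = 4·61 + 5·34 + 1·79 + 1·53 + 1·62 + 3·94
            = 244 + 170 + 79 + 53 + 62 + 282 = 890.
Overall workload = 890 / 15 = 59.3333 ≈ 59.3.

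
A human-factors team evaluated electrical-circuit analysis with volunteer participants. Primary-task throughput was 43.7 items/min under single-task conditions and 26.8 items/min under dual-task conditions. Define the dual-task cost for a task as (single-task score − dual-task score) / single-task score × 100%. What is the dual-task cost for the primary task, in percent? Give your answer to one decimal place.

Cost = (43.7 − 26.8) / 43.7 × 100%
     = 16.9000 / 43.7 × 100% = 38.6728%.
≈ 38.7%.

38.7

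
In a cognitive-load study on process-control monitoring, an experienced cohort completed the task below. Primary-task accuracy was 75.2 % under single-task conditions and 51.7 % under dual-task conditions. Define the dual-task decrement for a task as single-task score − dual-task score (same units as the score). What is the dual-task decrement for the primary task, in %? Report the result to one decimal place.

23.5

Decrement = 75.2 − 51.7 = 23.5000 % ≈ 23.5 %.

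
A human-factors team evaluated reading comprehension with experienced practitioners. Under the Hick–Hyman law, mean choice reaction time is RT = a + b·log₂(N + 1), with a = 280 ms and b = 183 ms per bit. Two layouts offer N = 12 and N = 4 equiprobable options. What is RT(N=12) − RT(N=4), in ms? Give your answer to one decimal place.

252.3

RT(12) = 280 + 183·log₂(13) = 280 + 183·3.7004 = 957.1732 ms.
RT(4) = 280 + 183·log₂(5) = 280 + 183·2.3219 = 704.9077 ms.
Difference = 957.1732 − 704.9077 = 252.2655 ≈ 252.3 ms.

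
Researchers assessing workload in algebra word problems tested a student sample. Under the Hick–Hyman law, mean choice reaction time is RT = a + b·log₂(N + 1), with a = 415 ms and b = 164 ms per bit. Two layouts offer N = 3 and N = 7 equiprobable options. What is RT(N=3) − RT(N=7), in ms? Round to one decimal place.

-164.0

RT(3) = 415 + 164·log₂(4) = 415 + 164·2.0000 = 743.0000 ms.
RT(7) = 415 + 164·log₂(8) = 415 + 164·3.0000 = 907.0000 ms.
Difference = 743.0000 − 907.0000 = -164.0000 ≈ -164.0 ms.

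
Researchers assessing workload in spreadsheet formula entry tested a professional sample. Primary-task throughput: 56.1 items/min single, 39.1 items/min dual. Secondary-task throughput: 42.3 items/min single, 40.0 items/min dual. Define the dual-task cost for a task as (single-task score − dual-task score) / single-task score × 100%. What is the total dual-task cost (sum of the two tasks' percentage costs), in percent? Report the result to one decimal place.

35.7

Primary cost = (56.1 − 39.1) / 56.1 × 100% = 30.3030%.
Secondary cost = (42.3 − 40.0) / 42.3 × 100% = 5.4374%.
Total = 30.3030% + 5.4374% = 35.7404% ≈ 35.7%.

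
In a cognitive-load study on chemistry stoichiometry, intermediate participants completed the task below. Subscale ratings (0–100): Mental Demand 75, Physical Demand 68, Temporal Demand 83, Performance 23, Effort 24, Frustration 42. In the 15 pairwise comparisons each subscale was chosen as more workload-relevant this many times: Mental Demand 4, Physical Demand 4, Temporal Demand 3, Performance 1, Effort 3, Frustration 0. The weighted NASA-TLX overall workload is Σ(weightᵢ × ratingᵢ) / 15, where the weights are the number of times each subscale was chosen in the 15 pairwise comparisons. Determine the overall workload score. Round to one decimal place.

The tallies are the weights (they sum to 15).
Weighted sum = 4·75 + 4·68 + 3·83 + 1·23 + 3·24 + 0·42
            = 300 + 272 + 249 + 23 + 72 + 0 = 916.
Overall workload = 916 / 15 = 61.0667 ≈ 61.1.

61.1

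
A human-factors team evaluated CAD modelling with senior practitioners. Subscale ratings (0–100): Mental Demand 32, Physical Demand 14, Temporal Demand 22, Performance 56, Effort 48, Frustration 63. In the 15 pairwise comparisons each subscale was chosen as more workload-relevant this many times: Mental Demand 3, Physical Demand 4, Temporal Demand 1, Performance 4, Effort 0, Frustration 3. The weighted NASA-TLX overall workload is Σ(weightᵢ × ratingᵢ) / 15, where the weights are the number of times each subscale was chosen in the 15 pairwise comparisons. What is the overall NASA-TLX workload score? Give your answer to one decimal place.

The tallies are the weights (they sum to 15).
Weighted sum = 3·32 + 4·14 + 1·22 + 4·56 + 0·48 + 3·63
            = 96 + 56 + 22 + 224 + 0 + 189 = 587.
Overall workload = 587 / 15 = 39.1333 ≈ 39.1.

39.1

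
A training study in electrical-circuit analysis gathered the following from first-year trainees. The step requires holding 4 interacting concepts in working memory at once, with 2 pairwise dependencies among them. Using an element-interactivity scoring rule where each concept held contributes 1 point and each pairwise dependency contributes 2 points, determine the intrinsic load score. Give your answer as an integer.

8

Element contribution: 4 × 1 = 4.
Interaction contribution: 2 × 2 = 4.
Intrinsic load = 4 + 4 = 8.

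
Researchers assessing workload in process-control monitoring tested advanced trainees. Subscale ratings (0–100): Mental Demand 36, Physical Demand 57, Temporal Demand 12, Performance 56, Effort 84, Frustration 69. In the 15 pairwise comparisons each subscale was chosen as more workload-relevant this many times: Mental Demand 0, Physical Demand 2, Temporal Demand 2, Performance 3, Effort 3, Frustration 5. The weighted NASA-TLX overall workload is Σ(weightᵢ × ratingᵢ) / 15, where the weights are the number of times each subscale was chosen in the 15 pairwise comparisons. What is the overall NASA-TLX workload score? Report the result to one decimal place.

The tallies are the weights (they sum to 15).
Weighted sum = 0·36 + 2·57 + 2·12 + 3·56 + 3·84 + 5·69
            = 0 + 114 + 24 + 168 + 252 + 345 = 903.
Overall workload = 903 / 15 = 60.2000 ≈ 60.2.

60.2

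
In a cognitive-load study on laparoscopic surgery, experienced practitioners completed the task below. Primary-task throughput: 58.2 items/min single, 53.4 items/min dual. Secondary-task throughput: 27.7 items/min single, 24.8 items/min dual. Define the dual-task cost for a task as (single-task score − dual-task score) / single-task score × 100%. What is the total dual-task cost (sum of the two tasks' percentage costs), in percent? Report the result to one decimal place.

18.7

Primary cost = (58.2 − 53.4) / 58.2 × 100% = 8.2474%.
Secondary cost = (27.7 − 24.8) / 27.7 × 100% = 10.4693%.
Total = 8.2474% + 10.4693% = 18.7167% ≈ 18.7%.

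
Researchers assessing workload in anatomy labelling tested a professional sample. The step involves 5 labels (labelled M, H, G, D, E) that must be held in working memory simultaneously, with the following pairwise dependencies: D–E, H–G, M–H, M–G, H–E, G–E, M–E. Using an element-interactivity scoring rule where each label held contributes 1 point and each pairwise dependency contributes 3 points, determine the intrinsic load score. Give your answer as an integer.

Count of labels held simultaneously: 5.
Count of pairwise dependencies listed: 7.
Element contribution: 5 × 1 = 5.
Interaction contribution: 7 × 3 = 21.
Intrinsic load = 5 + 21 = 26.

26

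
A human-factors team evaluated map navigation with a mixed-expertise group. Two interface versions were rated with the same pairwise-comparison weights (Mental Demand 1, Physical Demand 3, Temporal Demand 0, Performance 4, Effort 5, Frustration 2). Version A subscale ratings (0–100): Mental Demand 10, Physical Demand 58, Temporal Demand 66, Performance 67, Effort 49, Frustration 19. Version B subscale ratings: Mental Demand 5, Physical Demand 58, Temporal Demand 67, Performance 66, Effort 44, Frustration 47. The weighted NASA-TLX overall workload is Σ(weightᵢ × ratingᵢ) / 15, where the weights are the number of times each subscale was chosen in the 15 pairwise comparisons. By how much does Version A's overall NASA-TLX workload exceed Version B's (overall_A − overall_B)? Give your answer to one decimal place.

Version A weighted sum = 1·10 + 3·58 + 0·66 + 4·67 + 5·49 + 2·19 = 10 + 174 + 0 + 268 + 245 + 38 = 735; overall_A = 735/15 = 49.0000.
Version B weighted sum = 1·5 + 3·58 + 0·67 + 4·66 + 5·44 + 2·47 = 5 + 174 + 0 + 264 + 220 + 94 = 757; overall_B = 757/15 = 50.4667.
Difference = 49.0000 − 50.4667 = -1.4667 ≈ -1.5.

-1.5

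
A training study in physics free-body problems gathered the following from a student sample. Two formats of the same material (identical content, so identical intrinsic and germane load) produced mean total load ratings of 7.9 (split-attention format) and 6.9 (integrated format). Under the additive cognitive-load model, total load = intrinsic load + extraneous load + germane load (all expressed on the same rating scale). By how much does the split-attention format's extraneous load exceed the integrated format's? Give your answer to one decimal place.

1.0

Intrinsic and germane load are equal across formats, so the difference in total load equals the difference in extraneous load.
Extraneous-load difference = 7.9 − 6.9 = 1.0.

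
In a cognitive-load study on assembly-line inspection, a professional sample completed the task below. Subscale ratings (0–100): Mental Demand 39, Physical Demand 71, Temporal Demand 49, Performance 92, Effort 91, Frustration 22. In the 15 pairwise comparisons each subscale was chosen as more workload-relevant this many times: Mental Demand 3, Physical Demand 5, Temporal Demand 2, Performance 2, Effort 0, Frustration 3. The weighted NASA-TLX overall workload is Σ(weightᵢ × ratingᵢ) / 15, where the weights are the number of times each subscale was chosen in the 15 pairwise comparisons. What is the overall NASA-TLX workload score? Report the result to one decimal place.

The tallies are the weights (they sum to 15).
Weighted sum = 3·39 + 5·71 + 2·49 + 2·92 + 0·91 + 3·22
            = 117 + 355 + 98 + 184 + 0 + 66 = 820.
Overall workload = 820 / 15 = 54.6667 ≈ 54.7.

54.7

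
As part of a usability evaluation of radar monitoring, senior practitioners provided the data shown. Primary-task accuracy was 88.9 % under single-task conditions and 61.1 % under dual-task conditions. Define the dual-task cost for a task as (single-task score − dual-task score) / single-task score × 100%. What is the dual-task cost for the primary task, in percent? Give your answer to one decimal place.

31.3

Cost = (88.9 − 61.1) / 88.9 × 100%
     = 27.8000 / 88.9 × 100% = 31.2711%.
≈ 31.3%.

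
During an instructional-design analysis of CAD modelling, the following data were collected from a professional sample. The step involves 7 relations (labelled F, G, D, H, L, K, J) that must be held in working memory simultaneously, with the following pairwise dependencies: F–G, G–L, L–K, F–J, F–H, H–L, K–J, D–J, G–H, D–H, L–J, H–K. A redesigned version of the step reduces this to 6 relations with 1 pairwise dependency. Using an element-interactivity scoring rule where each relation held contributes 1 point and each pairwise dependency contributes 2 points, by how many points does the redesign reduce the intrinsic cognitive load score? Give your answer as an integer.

23

Original: 7 × 1 + 12 × 2 = 7 + 24 = 31.
Redesigned: 6 × 1 + 1 × 2 = 6 + 2 = 8.
Reduction = 31 − 8 = 23.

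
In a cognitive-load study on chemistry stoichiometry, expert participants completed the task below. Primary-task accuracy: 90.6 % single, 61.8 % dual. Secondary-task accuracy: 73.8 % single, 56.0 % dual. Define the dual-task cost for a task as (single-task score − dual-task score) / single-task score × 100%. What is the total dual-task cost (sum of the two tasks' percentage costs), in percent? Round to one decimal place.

55.9

Primary cost = (90.6 − 61.8) / 90.6 × 100% = 31.7881%.
Secondary cost = (73.8 − 56.0) / 73.8 × 100% = 24.1192%.
Total = 31.7881% + 24.1192% = 55.9073% ≈ 55.9%.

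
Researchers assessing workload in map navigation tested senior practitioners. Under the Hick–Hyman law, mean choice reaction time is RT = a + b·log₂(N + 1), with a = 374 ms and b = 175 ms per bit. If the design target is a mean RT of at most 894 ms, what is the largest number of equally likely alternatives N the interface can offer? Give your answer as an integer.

6

Set 374 + 175·log₂(N + 1) ≤ 894.
log₂(N + 1) ≤ (894 − 374) / 175 = 2.9714.
N + 1 ≤ 2^2.9714 = 7.8430.
N ≤ 6.8430, so the largest integer N is 6.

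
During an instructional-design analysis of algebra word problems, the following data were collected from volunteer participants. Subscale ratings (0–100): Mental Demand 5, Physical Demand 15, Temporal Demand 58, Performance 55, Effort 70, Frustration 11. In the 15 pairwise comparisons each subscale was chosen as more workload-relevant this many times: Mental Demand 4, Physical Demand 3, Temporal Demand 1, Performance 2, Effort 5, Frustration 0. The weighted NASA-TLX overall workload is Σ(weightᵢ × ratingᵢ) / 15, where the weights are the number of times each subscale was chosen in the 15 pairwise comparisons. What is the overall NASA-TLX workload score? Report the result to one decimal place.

38.9

The tallies are the weights (they sum to 15).
Weighted sum = 4·5 + 3·15 + 1·58 + 2·55 + 5·70 + 0·11
            = 20 + 45 + 58 + 110 + 350 + 0 = 583.
Overall workload = 583 / 15 = 38.8667 ≈ 38.9.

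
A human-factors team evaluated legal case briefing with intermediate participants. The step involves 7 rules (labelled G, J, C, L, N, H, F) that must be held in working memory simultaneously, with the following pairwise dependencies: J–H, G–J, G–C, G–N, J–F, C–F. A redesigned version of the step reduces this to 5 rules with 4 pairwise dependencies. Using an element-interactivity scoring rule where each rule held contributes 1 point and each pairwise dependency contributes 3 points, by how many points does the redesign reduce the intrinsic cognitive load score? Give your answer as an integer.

Original: 7 × 1 + 6 × 3 = 7 + 18 = 25.
Redesigned: 5 × 1 + 4 × 3 = 5 + 12 = 17.
Reduction = 25 − 17 = 8.

8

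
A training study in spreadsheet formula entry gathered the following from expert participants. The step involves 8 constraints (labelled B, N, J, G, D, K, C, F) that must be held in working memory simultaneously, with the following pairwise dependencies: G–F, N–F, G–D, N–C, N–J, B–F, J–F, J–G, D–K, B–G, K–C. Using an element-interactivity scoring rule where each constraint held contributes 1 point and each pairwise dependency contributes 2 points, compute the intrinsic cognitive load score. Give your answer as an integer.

Count of constraints held simultaneously: 8.
Count of pairwise dependencies listed: 11.
Element contribution: 8 × 1 = 8.
Interaction contribution: 11 × 2 = 22.
Intrinsic load = 8 + 22 = 30.

30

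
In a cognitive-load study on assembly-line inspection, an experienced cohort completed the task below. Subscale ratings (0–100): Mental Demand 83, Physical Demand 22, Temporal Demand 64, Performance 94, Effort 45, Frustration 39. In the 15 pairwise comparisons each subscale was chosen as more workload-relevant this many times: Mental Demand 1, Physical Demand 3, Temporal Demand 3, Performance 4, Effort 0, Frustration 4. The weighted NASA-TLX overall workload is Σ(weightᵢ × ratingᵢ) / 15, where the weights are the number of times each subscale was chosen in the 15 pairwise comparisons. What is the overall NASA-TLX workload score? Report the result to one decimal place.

The tallies are the weights (they sum to 15).
Weighted sum = 1·83 + 3·22 + 3·64 + 4·94 + 0·45 + 4·39
            = 83 + 66 + 192 + 376 + 0 + 156 = 873.
Overall workload = 873 / 15 = 58.2000 ≈ 58.2.

58.2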